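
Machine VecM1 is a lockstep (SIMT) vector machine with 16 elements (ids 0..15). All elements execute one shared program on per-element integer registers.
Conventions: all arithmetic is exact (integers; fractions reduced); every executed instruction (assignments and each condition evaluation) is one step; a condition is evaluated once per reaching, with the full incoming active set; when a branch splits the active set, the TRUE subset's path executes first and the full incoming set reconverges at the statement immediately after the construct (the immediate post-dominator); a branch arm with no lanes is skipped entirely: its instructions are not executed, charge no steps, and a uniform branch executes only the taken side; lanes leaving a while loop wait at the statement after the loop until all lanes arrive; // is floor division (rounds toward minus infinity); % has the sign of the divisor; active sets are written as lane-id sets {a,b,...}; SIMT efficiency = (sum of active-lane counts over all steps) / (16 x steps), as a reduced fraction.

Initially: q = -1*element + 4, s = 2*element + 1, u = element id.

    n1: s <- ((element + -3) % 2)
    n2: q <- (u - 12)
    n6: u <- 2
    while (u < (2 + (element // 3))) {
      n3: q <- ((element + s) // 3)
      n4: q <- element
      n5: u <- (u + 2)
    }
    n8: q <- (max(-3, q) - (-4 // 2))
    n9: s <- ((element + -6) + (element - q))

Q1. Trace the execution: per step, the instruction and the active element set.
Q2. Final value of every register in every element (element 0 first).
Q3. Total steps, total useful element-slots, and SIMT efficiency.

step 0: s <- ((element + -3) % 2)    {0,1,2,3,4,5,6,7,8,9,10,11,12,13,14,15}
step 1: q <- (u - 12)                {0,1,2,3,4,5,6,7,8,9,10,11,12,13,14,15}
step 2: u <- 2                       {0,1,2,3,4,5,6,7,8,9,10,11,12,13,14,15}
step 3: eval (u < (2 + (element // 3))) {0,1,2,3,4,5,6,7,8,9,10,11,12,13,14,15}
step 4: q <- ((element + s) // 3)    {3,4,5,6,7,8,9,10,11,12,13,14,15}
step 5: q <- element                 {3,4,5,6,7,8,9,10,11,12,13,14,15}
step 6: u <- (u + 2)                 {3,4,5,6,7,8,9,10,11,12,13,14,15}
step 7: eval (u < (2 + (element // 3))) {3,4,5,6,7,8,9,10,11,12,13,14,15}
step 8: q <- ((element + s) // 3)    {9,10,11,12,13,14,15}
step 9: q <- element                 {9,10,11,12,13,14,15}
step 10: u <- (u + 2)                 {9,10,11,12,13,14,15}
step 11: eval (u < (2 + (element // 3))) {9,10,11,12,13,14,15}
step 12: q <- ((element + s) // 3)    {15}
step 13: q <- element                 {15}
step 14: u <- (u + 2)                 {15}
step 15: eval (u < (2 + (element // 3))) {15}
step 16: q <- (max(-3, q) - (-4 // 2)) {0,1,2,3,4,5,6,7,8,9,10,11,12,13,14,15}
step 17: s <- ((element + -6) + (element - q)) {0,1,2,3,4,5,6,7,8,9,10,11,12,13,14,15}

Answer: 18 steps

q: -1,-1,-1,5,6,7,8,9,10,11,12,13,14,15,16,17
s: -5,-3,-1,-5,-4,-3,-2,-1,0,1,2,3,4,5,6,7
u: 2,2,2,4,4,4,4,4,4,6,6,6,6,6,6,8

steps = 18; useful = 180; efficiency = 180/288 = 5/8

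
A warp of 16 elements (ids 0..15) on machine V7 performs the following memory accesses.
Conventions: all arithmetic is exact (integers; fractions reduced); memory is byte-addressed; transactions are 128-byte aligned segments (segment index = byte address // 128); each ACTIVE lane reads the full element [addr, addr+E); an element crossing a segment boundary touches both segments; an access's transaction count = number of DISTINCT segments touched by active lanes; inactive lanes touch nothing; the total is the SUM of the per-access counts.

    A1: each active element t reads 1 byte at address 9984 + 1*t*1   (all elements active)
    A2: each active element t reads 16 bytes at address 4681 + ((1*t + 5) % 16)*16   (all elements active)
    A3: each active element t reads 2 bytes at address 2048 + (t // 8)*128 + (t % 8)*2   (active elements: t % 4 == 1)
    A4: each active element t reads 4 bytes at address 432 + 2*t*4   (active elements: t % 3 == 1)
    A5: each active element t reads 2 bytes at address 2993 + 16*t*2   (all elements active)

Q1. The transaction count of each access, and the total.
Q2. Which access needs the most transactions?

A1: 1 transaction
A2: 3 transactions
A3: 2 transactions
A4: 2 transactions
A5: 5 transactions

Answer: 1,3,2,2,5; total 13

Answer: A5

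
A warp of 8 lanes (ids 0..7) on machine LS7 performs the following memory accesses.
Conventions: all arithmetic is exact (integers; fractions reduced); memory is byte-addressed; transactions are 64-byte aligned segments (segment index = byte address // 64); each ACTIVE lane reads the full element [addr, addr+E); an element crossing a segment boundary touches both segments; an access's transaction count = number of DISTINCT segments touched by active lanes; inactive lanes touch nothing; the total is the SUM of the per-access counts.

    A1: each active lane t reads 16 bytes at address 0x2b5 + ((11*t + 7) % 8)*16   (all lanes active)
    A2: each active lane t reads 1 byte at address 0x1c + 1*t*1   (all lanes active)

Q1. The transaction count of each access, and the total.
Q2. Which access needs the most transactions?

A1: 3 transactions
A2: 1 transaction

Answer: 3,1; total 4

Answer: A1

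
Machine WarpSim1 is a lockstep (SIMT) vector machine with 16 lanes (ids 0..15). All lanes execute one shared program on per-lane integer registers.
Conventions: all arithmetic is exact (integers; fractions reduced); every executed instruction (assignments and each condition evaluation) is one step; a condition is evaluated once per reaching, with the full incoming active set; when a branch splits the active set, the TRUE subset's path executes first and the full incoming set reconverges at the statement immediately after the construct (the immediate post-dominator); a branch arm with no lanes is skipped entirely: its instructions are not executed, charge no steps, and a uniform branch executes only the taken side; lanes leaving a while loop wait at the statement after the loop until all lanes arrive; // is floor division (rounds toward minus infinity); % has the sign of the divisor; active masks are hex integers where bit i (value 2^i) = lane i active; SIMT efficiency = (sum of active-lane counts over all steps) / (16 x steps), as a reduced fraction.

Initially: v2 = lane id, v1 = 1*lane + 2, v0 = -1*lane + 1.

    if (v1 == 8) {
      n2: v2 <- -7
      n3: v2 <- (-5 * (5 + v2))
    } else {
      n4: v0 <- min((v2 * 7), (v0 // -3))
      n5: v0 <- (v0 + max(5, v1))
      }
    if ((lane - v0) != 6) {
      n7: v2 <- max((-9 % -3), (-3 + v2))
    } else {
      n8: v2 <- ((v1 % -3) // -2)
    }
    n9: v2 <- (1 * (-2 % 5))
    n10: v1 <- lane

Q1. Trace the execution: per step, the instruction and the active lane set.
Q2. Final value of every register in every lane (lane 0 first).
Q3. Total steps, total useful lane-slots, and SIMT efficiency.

step 0: eval (v1 == 8)               0xffff
step 1: v2 <- -7                     0x0040
step 2: v2 <- (-5 * (5 + v2))        0x0040
step 3: v0 <- min((v2 * 7), (v0 // -3)) 0xffbf
step 4: v0 <- (v0 + max(5, v1))      0xffbf
step 5: eval ((lane - v0) != 6)      0xffff
step 6: v2 <- max((-9 % -3), (-3 + v2)) 0xffff
step 7: v2 <- (1 * (-2 % 5))         0xffff
step 8: v1 <- lane                   0xffff

Answer: 9 steps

v2: 3,3,3,3,3,3,3,3,3,3,3,3,3,3,3,3
v1: 0,1,2,3,4,5,6,7,8,9,10,11,12,13,14,15
v0: 4,5,5,5,7,8,-5,11,12,13,15,16,17,19,20,21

steps = 9; useful = 112; efficiency = 112/144 = 7/9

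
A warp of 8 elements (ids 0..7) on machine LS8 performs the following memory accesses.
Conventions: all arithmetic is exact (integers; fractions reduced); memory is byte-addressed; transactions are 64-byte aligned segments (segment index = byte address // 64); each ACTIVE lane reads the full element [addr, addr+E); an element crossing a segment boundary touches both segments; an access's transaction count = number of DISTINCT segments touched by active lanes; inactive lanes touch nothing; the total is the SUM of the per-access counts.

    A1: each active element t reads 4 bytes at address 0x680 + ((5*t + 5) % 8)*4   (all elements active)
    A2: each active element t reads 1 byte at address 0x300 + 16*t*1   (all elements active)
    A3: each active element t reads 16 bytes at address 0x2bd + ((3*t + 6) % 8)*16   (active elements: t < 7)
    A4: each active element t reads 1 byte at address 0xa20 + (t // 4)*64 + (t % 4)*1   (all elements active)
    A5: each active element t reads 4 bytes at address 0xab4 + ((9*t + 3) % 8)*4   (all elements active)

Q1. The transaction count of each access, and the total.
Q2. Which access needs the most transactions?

A1: 1 transaction
A2: 2 transactions
A3: 3 transactions
A4: 2 transactions
A5: 2 transactions

Answer: 1,2,3,2,2; total 10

Answer: A3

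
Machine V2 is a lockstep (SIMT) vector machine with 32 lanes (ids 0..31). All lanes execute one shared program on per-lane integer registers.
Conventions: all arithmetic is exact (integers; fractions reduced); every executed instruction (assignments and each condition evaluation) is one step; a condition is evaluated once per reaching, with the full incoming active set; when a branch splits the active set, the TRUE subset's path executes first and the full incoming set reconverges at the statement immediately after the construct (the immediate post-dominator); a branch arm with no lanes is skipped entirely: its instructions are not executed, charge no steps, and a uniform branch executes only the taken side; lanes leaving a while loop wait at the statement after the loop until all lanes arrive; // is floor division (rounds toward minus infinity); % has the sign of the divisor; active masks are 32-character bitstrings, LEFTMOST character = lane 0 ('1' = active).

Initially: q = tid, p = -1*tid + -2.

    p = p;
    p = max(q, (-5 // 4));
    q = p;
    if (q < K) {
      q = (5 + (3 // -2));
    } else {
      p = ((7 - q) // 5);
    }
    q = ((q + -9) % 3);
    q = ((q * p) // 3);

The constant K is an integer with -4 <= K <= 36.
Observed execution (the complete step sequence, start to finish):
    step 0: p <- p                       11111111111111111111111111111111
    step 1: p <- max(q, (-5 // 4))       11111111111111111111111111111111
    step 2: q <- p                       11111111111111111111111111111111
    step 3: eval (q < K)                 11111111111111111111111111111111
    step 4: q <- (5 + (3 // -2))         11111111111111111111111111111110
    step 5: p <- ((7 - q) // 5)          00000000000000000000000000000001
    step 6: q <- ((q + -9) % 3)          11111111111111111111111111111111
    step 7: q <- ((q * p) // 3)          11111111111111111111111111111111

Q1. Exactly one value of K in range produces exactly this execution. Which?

Answer: K = 31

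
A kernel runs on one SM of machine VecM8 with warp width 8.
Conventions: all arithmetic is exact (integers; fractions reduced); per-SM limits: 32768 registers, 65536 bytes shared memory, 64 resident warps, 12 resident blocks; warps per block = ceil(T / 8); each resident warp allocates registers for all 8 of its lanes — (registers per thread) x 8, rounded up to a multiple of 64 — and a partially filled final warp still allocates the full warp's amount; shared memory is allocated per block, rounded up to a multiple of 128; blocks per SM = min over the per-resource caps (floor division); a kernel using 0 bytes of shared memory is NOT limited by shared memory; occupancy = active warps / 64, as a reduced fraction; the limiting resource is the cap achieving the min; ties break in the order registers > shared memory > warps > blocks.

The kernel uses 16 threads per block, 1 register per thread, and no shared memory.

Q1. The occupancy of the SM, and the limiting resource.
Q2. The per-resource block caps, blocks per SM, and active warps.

Answer: occupancy 3/8, limited by blocks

registers: 256 blocks
shared memory: no limit (kernel uses none)
warps: 32 blocks
blocks: 12 blocks

Answer: 12 blocks, 24 active warps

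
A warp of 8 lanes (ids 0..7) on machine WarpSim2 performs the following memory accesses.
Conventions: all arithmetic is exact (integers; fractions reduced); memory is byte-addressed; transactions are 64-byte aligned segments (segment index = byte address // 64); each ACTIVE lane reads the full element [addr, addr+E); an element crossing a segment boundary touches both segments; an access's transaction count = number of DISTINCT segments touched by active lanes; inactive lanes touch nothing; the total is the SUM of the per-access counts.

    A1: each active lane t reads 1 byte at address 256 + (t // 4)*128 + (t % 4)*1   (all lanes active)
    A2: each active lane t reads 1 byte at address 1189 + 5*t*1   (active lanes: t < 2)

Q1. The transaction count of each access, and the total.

A1: 2 transactions
A2: 1 transaction

Answer: 2,1; total 3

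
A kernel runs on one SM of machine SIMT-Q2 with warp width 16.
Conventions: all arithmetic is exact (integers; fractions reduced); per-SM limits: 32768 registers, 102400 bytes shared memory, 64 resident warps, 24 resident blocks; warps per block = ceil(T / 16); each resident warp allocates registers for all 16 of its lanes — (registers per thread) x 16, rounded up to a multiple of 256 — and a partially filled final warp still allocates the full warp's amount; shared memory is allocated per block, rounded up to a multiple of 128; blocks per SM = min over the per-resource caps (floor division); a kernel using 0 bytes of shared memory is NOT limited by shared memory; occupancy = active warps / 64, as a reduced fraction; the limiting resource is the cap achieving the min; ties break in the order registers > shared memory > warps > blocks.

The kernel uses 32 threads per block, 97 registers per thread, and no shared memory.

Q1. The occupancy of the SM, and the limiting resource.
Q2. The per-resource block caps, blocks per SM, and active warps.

Answer: occupancy 9/32, limited by registers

registers: 9 blocks
shared memory: no limit (kernel uses none)
warps: 32 blocks
blocks: 24 blocks

Answer: 9 blocks, 18 active warps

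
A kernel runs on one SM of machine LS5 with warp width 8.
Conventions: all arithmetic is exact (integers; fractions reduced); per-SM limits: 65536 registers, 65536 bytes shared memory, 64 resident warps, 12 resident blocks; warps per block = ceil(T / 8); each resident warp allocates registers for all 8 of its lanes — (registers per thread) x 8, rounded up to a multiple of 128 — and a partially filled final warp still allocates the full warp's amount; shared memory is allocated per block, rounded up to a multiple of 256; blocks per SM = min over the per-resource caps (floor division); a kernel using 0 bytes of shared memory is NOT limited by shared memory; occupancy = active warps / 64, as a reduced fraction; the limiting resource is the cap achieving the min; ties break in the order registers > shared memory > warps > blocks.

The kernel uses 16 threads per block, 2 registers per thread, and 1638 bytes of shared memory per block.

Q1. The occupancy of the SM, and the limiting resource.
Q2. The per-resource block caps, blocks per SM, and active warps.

Answer: occupancy 3/8, limited by blocks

registers: 256 blocks
shared memory: 36 blocks
warps: 32 blocks
blocks: 12 blocks

Answer: 12 blocks, 24 active warps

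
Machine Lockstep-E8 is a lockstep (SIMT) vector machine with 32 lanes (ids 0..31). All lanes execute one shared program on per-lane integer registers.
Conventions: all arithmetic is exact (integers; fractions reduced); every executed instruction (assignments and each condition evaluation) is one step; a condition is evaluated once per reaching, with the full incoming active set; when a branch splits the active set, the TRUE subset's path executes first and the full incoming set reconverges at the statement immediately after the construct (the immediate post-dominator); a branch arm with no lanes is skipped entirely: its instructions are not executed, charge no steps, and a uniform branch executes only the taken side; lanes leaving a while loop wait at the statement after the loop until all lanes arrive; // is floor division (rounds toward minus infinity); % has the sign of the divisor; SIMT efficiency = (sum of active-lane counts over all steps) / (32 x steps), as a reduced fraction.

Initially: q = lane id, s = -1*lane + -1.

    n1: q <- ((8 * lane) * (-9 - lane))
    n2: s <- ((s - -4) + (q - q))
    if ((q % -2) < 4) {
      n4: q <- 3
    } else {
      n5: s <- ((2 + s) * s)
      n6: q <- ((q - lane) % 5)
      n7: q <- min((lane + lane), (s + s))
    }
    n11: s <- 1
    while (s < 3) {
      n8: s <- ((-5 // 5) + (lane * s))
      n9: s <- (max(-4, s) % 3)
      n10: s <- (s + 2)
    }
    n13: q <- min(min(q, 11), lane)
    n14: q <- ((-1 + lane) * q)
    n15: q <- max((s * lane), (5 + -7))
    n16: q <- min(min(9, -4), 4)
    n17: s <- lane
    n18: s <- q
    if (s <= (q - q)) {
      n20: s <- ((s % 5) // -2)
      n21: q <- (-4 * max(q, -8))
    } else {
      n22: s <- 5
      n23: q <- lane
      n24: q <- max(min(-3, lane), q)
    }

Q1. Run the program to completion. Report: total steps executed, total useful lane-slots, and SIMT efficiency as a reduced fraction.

Answer: 23 steps, 652 useful, 163/184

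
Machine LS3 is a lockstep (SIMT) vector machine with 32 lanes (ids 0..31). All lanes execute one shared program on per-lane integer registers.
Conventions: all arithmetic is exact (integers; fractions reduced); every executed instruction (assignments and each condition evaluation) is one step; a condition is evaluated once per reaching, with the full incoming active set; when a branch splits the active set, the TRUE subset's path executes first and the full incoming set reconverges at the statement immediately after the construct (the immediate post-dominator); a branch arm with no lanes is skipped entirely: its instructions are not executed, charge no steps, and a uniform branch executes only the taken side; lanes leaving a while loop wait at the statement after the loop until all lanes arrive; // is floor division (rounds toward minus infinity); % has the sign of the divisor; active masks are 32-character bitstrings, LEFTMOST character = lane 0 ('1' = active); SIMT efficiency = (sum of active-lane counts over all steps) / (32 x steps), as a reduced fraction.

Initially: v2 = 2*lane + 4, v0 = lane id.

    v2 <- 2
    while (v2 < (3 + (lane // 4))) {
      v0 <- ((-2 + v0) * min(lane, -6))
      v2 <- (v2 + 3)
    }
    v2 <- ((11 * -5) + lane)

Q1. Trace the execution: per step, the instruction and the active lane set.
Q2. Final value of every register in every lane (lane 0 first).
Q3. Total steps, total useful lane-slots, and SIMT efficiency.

step 0: v2 <- 2                      11111111111111111111111111111111
step 1: eval (v2 < (3 + (lane // 4))) 11111111111111111111111111111111
step 2: v0 <- ((-2 + v0) * min(lane, -6)) 11111111111111111111111111111111
step 3: v2 <- (v2 + 3)               11111111111111111111111111111111
step 4: eval (v2 < (3 + (lane // 4))) 11111111111111111111111111111111
step 5: v0 <- ((-2 + v0) * min(lane, -6)) 00000000000011111111111111111111
step 6: v2 <- (v2 + 3)               00000000000011111111111111111111
step 7: eval (v2 < (3 + (lane // 4))) 00000000000011111111111111111111
step 8: v0 <- ((-2 + v0) * min(lane, -6)) 00000000000000000000000011111111
step 9: v2 <- (v2 + 3)               00000000000000000000000011111111
step 10: eval (v2 < (3 + (lane // 4))) 00000000000000000000000011111111
step 11: v2 <- ((11 * -5) + lane)     11111111111111111111111111111111

Answer: 12 steps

v2: -55,-54,-53,-52,-51,-50,-49,-48,-47,-46,-45,-44,-43,-42,-41,-40,-39,-38,-37,-36,-35,-34,-33,-32,-31,-30,-29,-28,-27,-26,-25,-24
v0: 12,6,0,-6,-12,-18,-24,-30,-36,-42,-48,-54,372,408,444,480,516,552,588,624,660,696,732,768,-4812,-5028,-5244,-5460,-5676,-5892,-6108,-6324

steps = 12; useful = 276; efficiency = 276/384 = 23/32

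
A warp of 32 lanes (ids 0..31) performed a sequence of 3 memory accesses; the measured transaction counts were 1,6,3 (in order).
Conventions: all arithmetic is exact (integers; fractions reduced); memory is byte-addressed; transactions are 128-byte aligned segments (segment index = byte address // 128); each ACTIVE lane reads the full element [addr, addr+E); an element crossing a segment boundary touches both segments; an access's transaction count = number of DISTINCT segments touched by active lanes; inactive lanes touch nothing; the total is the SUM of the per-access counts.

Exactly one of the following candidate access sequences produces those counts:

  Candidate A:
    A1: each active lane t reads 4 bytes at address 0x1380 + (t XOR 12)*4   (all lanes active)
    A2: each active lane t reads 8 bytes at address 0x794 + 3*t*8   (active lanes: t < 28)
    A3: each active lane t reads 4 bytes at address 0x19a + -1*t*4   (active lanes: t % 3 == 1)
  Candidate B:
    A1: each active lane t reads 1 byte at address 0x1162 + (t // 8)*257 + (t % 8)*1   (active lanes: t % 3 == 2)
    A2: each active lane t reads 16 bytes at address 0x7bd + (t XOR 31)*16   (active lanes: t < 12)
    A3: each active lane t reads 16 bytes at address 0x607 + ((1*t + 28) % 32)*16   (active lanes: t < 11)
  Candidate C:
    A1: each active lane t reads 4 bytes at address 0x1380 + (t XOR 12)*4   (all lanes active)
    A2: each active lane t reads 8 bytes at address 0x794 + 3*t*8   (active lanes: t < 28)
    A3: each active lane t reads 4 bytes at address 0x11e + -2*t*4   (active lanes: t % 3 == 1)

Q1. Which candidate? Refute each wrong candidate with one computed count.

A: A3 gives 2 transactions, not 3
B: A1 gives 4 transactions, not 1
C: all counts match (1,6,3)

Answer: C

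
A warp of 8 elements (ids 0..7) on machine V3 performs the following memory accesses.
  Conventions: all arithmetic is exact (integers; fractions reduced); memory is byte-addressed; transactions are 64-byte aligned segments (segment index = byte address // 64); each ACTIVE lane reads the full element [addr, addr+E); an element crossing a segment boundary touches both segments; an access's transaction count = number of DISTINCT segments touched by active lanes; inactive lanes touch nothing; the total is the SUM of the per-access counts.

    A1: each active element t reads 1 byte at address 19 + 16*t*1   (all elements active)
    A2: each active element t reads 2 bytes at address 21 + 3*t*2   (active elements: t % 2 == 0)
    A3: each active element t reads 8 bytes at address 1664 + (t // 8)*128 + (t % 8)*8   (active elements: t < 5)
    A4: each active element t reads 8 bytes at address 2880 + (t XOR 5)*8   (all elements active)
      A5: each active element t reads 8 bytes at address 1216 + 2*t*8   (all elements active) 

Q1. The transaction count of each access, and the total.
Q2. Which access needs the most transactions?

A1: 3 transactions
A2: 1 transaction
A3: 1 transaction
A4: 1 transaction
A5: 2 transactions

Answer: 3,1,1,1,2; total 8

Answer: A1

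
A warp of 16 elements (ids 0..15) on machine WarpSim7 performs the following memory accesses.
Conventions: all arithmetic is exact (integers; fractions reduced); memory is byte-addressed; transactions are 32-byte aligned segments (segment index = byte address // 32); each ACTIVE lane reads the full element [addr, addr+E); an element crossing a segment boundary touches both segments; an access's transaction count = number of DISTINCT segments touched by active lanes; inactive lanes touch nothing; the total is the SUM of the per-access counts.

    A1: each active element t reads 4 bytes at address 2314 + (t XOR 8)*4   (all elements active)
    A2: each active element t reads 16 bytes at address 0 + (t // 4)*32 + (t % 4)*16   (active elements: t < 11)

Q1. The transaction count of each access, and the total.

A1: 3 transactions
A2: 4 transactions

Answer: 3,4; total 7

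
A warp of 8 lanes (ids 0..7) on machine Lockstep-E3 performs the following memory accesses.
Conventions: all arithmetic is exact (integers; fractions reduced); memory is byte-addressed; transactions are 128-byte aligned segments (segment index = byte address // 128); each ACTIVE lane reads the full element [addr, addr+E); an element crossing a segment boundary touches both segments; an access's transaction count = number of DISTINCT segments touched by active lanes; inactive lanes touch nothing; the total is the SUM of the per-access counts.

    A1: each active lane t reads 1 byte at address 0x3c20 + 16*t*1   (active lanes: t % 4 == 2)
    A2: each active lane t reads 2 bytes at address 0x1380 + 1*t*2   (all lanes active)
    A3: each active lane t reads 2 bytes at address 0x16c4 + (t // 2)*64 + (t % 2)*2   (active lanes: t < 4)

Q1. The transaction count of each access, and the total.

A1: 2 transactions
A2: 1 transaction
A3: 2 transactions

Answer: 2,1,2; total 5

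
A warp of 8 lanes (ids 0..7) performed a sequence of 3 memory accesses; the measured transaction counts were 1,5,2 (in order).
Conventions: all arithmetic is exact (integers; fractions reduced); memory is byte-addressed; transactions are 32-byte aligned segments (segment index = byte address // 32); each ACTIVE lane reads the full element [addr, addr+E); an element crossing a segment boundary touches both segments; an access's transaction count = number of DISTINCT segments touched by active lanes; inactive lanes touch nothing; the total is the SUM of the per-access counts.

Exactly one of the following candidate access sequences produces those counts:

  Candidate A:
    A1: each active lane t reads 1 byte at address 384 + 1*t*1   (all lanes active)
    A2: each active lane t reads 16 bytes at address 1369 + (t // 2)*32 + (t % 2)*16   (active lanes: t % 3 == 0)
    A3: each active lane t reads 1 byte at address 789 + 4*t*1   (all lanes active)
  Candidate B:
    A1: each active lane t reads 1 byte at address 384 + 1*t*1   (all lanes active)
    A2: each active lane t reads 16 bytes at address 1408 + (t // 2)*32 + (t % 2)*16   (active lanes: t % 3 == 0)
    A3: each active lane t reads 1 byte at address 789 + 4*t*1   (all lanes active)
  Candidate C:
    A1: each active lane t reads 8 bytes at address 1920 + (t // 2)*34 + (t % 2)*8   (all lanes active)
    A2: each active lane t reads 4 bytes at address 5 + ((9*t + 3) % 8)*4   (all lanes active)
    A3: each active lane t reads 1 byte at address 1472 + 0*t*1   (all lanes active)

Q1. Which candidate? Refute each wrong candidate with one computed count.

B: A2 gives 3 transactions, not 5
C: A1 gives 4 transactions, not 1
A: all counts match (1,5,2)

Answer: A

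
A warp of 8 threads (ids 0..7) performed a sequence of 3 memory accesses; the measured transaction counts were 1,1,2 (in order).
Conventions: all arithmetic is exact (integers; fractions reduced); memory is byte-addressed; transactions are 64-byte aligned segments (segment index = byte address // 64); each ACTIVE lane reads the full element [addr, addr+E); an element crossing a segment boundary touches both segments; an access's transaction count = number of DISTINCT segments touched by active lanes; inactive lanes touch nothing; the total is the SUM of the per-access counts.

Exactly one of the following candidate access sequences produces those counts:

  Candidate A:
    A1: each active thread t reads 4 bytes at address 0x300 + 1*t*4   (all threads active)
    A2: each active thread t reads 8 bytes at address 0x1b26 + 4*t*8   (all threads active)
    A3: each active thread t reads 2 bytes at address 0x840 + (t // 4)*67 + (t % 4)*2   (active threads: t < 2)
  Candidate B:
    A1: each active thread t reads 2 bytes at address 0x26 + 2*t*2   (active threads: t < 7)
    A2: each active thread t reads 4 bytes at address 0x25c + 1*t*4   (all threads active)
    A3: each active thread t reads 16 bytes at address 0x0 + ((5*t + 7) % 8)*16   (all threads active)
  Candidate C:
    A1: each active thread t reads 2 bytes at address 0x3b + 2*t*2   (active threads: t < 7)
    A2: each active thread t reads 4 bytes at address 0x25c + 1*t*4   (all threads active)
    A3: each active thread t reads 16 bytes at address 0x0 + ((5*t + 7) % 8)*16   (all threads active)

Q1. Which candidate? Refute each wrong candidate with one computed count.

A: A2 gives 5 transactions, not 1
C: A1 gives 2 transactions, not 1
B: all counts match (1,1,2)

Answer: B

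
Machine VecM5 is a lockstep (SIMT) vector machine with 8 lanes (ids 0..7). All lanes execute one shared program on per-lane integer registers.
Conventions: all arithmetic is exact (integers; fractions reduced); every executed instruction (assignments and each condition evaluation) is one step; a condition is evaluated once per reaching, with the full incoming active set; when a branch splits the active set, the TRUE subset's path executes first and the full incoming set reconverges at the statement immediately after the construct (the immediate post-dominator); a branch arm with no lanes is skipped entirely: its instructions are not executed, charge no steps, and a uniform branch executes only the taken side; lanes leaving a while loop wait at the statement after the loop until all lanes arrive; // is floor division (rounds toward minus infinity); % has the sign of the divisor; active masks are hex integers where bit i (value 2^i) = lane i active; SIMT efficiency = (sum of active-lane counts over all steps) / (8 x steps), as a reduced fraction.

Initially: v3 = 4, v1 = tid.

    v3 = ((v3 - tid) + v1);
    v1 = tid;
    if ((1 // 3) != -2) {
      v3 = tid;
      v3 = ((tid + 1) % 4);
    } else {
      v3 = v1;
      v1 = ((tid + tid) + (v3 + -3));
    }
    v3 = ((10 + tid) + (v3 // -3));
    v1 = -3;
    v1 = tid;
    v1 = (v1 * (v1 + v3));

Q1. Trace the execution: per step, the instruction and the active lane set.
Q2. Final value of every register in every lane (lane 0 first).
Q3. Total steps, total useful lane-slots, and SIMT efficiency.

step 0: v3 <- ((v3 - tid) + v1)      0xff
step 1: v1 <- tid                    0xff
step 2: eval ((1 // 3) != -2)        0xff
step 3: v3 <- tid                    0xff
step 4: v3 <- ((tid + 1) % 4)        0xff
step 5: v3 <- ((10 + tid) + (v3 // -3)) 0xff
step 6: v1 <- -3                     0xff
step 7: v1 <- tid                    0xff
step 8: v1 <- (v1 * (v1 + v3))       0xff

Answer: 9 steps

v3: 9,10,11,13,13,14,15,17
v1: 0,11,26,48,68,95,126,168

steps = 9; useful = 72; efficiency = 72/72 = 1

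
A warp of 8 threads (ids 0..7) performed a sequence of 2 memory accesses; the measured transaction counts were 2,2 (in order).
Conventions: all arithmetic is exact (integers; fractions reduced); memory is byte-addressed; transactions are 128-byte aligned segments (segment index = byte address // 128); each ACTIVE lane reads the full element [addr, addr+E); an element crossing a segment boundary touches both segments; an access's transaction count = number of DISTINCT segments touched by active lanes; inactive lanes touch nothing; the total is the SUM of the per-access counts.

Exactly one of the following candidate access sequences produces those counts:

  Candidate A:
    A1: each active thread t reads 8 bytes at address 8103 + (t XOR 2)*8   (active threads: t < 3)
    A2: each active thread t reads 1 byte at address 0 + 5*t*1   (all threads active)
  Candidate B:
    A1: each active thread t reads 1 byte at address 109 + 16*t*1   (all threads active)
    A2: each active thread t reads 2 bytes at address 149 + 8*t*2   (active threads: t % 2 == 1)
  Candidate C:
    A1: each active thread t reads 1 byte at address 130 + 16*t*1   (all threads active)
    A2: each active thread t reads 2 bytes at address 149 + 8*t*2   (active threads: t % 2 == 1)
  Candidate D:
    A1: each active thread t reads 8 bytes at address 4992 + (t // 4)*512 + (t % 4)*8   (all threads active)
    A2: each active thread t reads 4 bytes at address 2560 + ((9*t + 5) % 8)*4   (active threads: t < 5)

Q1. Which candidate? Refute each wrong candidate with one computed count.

A: A1 gives 1 transaction, not 2
C: A1 gives 1 transaction, not 2
D: A2 gives 1 transaction, not 2
B: all counts match (2,2)

Answer: B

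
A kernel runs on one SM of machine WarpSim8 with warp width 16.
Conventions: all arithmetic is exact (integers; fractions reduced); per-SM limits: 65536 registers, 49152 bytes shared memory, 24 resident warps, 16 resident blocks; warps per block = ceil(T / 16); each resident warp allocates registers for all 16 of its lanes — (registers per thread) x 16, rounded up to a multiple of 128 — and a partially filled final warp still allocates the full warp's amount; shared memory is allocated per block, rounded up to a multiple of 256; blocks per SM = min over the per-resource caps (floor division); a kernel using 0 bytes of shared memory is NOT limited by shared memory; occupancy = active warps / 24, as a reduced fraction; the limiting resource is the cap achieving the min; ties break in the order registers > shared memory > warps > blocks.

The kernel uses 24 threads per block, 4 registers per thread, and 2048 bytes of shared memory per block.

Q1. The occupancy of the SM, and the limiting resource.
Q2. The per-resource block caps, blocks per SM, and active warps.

Answer: occupancy 1, limited by warps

registers: 256 blocks
shared memory: 24 blocks
warps: 12 blocks
blocks: 16 blocks

Answer: 12 blocks, 24 active warps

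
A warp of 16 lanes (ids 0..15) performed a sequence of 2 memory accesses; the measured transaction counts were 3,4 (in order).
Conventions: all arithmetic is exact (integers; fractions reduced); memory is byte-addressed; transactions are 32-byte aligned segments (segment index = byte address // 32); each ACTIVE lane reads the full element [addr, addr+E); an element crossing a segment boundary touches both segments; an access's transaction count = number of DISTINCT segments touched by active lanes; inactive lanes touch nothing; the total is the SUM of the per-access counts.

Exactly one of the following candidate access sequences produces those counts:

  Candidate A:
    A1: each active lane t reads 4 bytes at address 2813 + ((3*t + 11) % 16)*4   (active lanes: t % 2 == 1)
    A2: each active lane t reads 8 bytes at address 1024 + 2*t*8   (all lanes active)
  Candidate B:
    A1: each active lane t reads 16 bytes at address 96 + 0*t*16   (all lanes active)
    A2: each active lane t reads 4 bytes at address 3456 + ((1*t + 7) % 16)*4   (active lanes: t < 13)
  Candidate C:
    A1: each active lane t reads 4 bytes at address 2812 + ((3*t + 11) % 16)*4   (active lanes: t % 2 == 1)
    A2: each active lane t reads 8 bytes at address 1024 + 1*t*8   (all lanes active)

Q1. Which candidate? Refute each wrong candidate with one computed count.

A: A2 gives 8 transactions, not 4
B: A1 gives 1 transaction, not 3
C: all counts match (3,4)

Answer: C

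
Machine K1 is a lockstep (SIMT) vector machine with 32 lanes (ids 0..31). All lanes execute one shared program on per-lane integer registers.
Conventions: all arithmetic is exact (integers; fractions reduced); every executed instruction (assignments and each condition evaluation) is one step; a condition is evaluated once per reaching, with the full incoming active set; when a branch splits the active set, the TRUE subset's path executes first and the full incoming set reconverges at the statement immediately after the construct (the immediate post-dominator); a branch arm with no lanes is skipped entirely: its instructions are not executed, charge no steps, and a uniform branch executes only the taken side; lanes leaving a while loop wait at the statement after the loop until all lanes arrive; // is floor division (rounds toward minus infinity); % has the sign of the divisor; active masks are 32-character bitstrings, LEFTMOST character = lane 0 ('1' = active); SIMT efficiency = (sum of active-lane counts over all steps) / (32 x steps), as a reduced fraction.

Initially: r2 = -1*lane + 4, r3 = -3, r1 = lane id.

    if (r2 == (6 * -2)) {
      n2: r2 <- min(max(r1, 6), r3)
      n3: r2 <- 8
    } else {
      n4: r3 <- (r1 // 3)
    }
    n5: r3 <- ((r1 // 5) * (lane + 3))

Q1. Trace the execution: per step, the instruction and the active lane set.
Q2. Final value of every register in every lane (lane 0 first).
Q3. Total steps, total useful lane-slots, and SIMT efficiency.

step 0: eval (r2 == (6 * -2))        11111111111111111111111111111111
step 1: r2 <- min(max(r1, 6), r3)    00000000000000001000000000000000
step 2: r2 <- 8                      00000000000000001000000000000000
step 3: r3 <- (r1 // 3)              11111111111111110111111111111111
step 4: r3 <- ((r1 // 5) * (lane + 3)) 11111111111111111111111111111111

Answer: 5 steps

r2: 4,3,2,1,0,-1,-2,-3,-4,-5,-6,-7,-8,-9,-10,-11,8,-13,-14,-15,-16,-17,-18,-19,-20,-21,-22,-23,-24,-25,-26,-27
r3: 0,0,0,0,0,8,9,10,11,12,26,28,30,32,34,54,57,60,63,66,92,96,100,104,108,140,145,150,155,160,198,204
r1: 0,1,2,3,4,5,6,7,8,9,10,11,12,13,14,15,16,17,18,19,20,21,22,23,24,25,26,27,28,29,30,31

steps = 5; useful = 97; efficiency = 97/160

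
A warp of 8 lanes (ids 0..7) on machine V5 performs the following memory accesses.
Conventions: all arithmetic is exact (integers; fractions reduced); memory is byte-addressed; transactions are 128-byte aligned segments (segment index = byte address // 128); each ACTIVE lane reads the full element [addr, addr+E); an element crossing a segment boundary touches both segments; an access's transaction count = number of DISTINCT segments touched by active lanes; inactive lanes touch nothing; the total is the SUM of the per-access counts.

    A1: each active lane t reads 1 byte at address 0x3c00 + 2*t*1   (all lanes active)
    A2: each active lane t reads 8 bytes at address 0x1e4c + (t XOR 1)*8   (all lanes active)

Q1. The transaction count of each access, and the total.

A1: 1 transaction
A2: 2 transactions

Answer: 1,2; total 3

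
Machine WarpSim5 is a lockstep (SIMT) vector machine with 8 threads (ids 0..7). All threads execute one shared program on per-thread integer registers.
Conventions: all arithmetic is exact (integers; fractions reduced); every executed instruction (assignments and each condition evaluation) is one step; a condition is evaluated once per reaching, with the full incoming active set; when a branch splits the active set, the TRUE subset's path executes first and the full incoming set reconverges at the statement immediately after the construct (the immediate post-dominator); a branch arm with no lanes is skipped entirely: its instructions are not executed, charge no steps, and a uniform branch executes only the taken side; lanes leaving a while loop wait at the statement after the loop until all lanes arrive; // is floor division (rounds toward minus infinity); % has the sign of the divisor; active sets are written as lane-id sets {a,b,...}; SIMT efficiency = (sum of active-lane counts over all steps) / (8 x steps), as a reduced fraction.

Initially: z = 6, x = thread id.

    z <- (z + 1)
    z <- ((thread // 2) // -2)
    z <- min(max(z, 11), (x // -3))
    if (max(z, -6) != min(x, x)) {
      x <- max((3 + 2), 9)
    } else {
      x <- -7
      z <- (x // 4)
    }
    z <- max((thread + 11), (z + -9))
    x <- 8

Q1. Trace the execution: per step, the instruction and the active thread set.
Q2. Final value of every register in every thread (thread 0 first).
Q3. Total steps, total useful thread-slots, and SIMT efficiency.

step 0: z <- (z + 1)                 {0,1,2,3,4,5,6,7}
step 1: z <- ((thread // 2) // -2)   {0,1,2,3,4,5,6,7}
step 2: z <- min(max(z, 11), (x // -3)) {0,1,2,3,4,5,6,7}
step 3: eval (max(z, -6) != min(x, x)) {0,1,2,3,4,5,6,7}
step 4: x <- max((3 + 2), 9)         {1,2,3,4,5,6,7}
step 5: x <- -7                      {0}
step 6: z <- (x // 4)                {0}
step 7: z <- max((thread + 11), (z + -9)) {0,1,2,3,4,5,6,7}
step 8: x <- 8                       {0,1,2,3,4,5,6,7}

Answer: 9 steps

z: 11,12,13,14,15,16,17,18
x: 8,8,8,8,8,8,8,8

steps = 9; useful = 57; efficiency = 57/72 = 19/24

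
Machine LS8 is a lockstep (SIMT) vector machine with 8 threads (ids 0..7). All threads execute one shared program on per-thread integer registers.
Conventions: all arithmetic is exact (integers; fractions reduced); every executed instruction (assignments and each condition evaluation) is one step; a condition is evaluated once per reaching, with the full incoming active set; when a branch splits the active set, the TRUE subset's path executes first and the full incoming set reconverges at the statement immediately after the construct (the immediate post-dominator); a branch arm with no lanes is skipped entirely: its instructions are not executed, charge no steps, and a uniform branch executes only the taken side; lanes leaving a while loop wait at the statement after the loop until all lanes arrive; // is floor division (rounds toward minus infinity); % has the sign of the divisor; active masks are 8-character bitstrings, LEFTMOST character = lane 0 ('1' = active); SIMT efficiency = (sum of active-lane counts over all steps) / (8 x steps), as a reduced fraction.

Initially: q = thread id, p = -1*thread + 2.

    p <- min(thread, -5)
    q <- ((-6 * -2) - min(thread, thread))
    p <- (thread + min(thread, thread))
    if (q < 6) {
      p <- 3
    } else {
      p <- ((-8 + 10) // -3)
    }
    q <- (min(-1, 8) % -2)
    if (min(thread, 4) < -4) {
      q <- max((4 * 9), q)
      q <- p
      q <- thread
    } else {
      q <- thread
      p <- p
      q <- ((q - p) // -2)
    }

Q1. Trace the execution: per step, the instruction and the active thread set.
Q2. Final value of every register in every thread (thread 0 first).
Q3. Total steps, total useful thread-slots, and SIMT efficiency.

step 0: p <- min(thread, -5)         11111111
step 1: q <- ((-6 * -2) - min(thread, thread)) 11111111
step 2: p <- (thread + min(thread, thread)) 11111111
step 3: eval (q < 6)                 11111111
step 4: p <- 3                       00000001
step 5: p <- ((-8 + 10) // -3)       11111110
step 6: q <- (min(-1, 8) % -2)       11111111
step 7: eval (min(thread, 4) < -4)   11111111
step 8: q <- thread                  11111111
step 9: p <- p                       11111111
step 10: q <- ((q - p) // -2)         11111111

Answer: 11 steps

q: -1,-1,-2,-2,-3,-3,-4,-2
p: -1,-1,-1,-1,-1,-1,-1,3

steps = 11; useful = 80; efficiency = 80/88 = 10/11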